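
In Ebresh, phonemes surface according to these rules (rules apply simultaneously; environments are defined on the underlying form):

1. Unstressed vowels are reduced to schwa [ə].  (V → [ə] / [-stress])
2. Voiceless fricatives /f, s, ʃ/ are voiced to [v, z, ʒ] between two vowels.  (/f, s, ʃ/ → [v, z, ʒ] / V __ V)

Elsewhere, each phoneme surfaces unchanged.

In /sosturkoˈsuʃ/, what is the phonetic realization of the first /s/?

/s/ — word-initial; rule 2 does not apply here → [s].

[s]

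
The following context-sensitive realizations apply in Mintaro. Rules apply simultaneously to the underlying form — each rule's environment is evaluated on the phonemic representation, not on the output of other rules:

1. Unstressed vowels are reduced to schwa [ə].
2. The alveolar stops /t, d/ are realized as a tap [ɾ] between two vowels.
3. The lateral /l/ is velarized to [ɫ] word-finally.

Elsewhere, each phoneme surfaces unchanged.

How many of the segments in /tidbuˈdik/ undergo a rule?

Segments that undergo a rule: /i/ → [ə] (rule 1); /u/ → [ə] (rule 1); /d/ → [ɾ] (rule 2).
All other segments surface unchanged.

3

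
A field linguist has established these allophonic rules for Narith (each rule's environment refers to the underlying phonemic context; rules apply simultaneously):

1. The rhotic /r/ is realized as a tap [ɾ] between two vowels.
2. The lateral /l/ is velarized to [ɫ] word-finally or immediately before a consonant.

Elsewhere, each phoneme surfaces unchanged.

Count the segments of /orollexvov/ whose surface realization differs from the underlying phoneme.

2

Segments that undergo a rule: /r/ → [ɾ] (rule 1); /l/ → [ɫ] (rule 2).
All other segments surface unchanged.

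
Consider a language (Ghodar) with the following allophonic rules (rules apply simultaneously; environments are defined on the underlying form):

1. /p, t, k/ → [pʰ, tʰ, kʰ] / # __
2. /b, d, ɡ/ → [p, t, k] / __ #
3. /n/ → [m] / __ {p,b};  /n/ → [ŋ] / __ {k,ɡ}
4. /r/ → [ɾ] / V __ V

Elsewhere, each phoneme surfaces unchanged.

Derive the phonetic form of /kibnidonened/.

/k/ — word-initial, word-initially — surfaces as [kʰ] (rule 1).
/i/ (between /k/ and /b/) is unaffected → [i].
/b/ — between /i/ and /n/; rule 2 does not apply here → [b].
/n/ — between /b/ and /i/; rule 3 does not apply here → [n].
/i/ (between /n/ and /d/): no rule targets it → [i].
/d/ (between /i/ and /o/) is in the target of rule 2 but the environment (word-finally) is not met → [d].
/o/ — not in any rule's target class → [o].
/n/ — between /o/ and /e/; rule 3 does not apply here → [n].
/e/ (between /n/ and /n/): no rule targets it → [e].
/n/ (between /e/ and /e/) is in the target of rule 3 but the environment (before a labial or velar stop) is not met → [n].
/e/ stays [e].
Rule 2 applies to /d/ (word-final: word-finally) → [t].

[kʰibnidonenet]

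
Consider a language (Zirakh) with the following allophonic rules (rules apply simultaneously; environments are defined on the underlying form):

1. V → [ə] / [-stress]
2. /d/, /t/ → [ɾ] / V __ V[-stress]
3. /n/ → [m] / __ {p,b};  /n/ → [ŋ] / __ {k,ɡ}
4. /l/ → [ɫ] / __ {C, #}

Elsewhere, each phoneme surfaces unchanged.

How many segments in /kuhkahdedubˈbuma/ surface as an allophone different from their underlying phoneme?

6

Segments that undergo a rule: /u/ → [ə] (rule 1); /a/ → [ə] (rule 1); /e/ → [ə] (rule 1); /d/ → [ɾ] (rule 2); /u/ → [ə] (rule 1); /a/ → [ə] (rule 1).
All other segments surface unchanged.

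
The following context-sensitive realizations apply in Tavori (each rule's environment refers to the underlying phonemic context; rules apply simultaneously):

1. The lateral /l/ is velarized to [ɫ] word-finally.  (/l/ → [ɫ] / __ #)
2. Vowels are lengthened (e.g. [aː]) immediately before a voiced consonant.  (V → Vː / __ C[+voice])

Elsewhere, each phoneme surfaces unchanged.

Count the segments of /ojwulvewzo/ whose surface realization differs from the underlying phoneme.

Segments that undergo a rule: /o/ → [oː] (rule 2); /u/ → [uː] (rule 2); /e/ → [eː] (rule 2).
All other segments surface unchanged.

3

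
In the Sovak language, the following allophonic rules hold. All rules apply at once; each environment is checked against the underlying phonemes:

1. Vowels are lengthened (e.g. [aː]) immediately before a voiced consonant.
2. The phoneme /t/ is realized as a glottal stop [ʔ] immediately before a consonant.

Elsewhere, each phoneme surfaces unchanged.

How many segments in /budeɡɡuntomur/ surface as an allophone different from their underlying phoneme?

5

Segments that undergo a rule: /u/ → [uː] (rule 1); /e/ → [eː] (rule 1); /u/ → [uː] (rule 1); /o/ → [oː] (rule 1); /u/ → [uː] (rule 1).
All other segments surface unchanged.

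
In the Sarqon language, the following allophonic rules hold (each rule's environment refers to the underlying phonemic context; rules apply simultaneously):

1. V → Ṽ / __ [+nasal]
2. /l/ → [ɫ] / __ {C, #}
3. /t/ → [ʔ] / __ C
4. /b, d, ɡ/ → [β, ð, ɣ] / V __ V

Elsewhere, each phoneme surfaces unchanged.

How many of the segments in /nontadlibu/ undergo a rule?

2

Segments that undergo a rule: /o/ → [õ] (rule 1); /b/ → [β] (rule 4).
All other segments surface unchanged.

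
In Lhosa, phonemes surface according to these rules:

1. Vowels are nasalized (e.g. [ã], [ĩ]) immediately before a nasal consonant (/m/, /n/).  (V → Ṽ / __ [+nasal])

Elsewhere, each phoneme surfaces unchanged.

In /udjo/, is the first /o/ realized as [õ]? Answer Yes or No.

No

/o/ (word-final) fails the environment for rule 1, so it stays [o].
The actual realization is [o], not [õ].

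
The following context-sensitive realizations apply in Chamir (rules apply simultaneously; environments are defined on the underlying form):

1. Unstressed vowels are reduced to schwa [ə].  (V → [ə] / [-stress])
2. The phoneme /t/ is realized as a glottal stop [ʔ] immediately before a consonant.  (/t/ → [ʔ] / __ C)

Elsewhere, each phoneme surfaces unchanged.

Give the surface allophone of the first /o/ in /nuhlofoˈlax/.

/o/ (between /l/ and /f/) occurs in an unstressed syllable → [ə] by rule 1.

[ə]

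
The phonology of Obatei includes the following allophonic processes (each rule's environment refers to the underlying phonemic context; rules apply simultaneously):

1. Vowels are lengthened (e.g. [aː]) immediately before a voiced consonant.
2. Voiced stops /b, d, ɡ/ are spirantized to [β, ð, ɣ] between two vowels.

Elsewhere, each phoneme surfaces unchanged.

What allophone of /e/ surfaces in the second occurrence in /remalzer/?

/e/ meets the environment for rule 1 (before a voiced consonant) → [eː].

[eː]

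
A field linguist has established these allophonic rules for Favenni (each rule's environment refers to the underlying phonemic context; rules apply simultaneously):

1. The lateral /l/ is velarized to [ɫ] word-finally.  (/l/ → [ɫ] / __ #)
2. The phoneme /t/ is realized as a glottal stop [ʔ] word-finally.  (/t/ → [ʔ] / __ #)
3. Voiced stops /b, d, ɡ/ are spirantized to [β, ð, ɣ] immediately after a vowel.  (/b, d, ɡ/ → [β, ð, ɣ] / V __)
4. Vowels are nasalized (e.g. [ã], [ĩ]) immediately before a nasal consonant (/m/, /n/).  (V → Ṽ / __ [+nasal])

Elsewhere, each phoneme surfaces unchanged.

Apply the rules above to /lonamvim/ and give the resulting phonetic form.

[lõnãmvĩm]

/l/ (word-initial): rule 1 targets it, but not word-finally → unchanged [l].
Rule 4 applies to /o/ (between /l/ and /n/: before a nasal consonant) → [õ].
/a/ (between /n/ and /m/) occurs before a nasal consonant → [ã] by rule 4.
/i/ (between /v/ and /m/) occurs before a nasal consonant → [ĩ] by rule 4.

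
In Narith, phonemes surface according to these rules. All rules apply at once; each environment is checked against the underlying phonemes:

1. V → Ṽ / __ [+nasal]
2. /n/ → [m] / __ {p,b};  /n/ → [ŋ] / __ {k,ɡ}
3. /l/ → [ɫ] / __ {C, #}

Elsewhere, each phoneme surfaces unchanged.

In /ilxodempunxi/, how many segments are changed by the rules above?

3

Segments that undergo a rule: /l/ → [ɫ] (rule 3); /e/ → [ẽ] (rule 1); /u/ → [ũ] (rule 1).
All other segments surface unchanged.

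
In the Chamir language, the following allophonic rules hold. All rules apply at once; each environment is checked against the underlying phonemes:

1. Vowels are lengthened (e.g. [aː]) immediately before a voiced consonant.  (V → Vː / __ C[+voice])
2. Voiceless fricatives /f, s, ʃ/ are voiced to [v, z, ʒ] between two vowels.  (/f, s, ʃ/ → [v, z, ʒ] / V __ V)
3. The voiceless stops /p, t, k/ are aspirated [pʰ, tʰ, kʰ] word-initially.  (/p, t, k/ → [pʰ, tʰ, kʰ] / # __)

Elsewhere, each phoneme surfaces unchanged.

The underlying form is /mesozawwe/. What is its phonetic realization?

/m/ (word-initial): no rule targets it → [m].
/e/ — between /m/ and /s/; rule 1 does not apply here → [e].
/s/ — between /e/ and /o/, between two vowels — surfaces as [z] (rule 2).
/o/ (between /s/ and /z/) occurs before a voiced consonant → [oː] by rule 1.
/z/ — not in any rule's target class → [z].
Rule 1 applies to /a/ (between /z/ and /w/: before a voiced consonant) → [aː].
/w/ stays [w].
/w/ (between /w/ and /e/): no rule targets it → [w].
/e/ (word-final) is in the target of rule 1 but the environment (before a voiced consonant) is not met → [e].

[mezoːzaːwwe]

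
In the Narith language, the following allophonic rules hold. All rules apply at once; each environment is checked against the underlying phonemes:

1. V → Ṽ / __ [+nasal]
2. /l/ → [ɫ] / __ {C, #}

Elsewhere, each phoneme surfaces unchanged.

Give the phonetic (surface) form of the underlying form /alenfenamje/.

/a/ (word-initial): rule 1 targets it, but not before a nasal consonant → unchanged [a].
/l/ (between /a/ and /e/) is in the target of rule 2 but the environment (word-finally or immediately before a consonant) is not met → [l].
/e/ (between /l/ and /n/): before a nasal consonant, so rule 1 applies → [ẽ].
/n/ — not in any rule's target class → [n].
/f/ — not in any rule's target class → [f].
/e/ (between /f/ and /n/) occurs before a nasal consonant → [ẽ] by rule 1.
/n/ (between /e/ and /a/): no rule targets it → [n].
Rule 1 applies to /a/ (between /n/ and /m/: before a nasal consonant) → [ã].
/m/ (between /a/ and /j/) is unaffected → [m].
/j/ stays [j].
/e/ (word-final) fails the environment for rule 1, so it stays [e].

[alẽnfẽnãmje]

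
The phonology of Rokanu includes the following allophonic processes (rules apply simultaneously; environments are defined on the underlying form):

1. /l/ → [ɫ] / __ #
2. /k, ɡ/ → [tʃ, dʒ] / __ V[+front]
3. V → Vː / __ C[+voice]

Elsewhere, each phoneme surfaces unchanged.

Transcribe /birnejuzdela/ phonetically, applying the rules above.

/b/ stays [b].
/i/ (between /b/ and /r/): before a voiced consonant, so rule 3 applies → [iː].
/r/ stays [r].
/n/ — not in any rule's target class → [n].
Rule 3 applies to /e/ (between /n/ and /j/: before a voiced consonant) → [eː].
/j/ stays [j].
/u/ (between /j/ and /z/) occurs before a voiced consonant → [uː] by rule 3.
/z/ (between /u/ and /d/): no rule targets it → [z].
/d/ stays [d].
/e/ (between /d/ and /l/) occurs before a voiced consonant → [eː] by rule 3.
/l/ (between /e/ and /a/) is in the target of rule 1 but the environment (word-finally) is not met → [l].
/a/ — word-final; rule 3 does not apply here → [a].

[biːrneːjuːzdeːla]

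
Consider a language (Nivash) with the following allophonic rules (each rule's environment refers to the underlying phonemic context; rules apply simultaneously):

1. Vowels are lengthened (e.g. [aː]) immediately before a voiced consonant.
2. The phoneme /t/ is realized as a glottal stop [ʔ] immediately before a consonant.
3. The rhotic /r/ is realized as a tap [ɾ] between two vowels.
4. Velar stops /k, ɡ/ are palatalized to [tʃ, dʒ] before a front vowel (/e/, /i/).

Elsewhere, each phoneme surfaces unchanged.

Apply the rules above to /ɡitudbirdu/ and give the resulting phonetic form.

/ɡ/ (word-initial) occurs before a front vowel → [dʒ] by rule 4.
/i/ (between /ɡ/ and /t/): rule 1 targets it, but not before a voiced consonant → unchanged [i].
/t/ (between /i/ and /u/) is in the target of rule 2 but the environment (immediately before a consonant) is not met → [t].
/u/ (between /t/ and /d/) occurs before a voiced consonant → [uː] by rule 1.
/d/ — not in any rule's target class → [d].
/b/ stays [b].
/i/ meets the environment for rule 1 (before a voiced consonant) → [iː].
/r/ — between /i/ and /d/; rule 3 does not apply here → [r].
/d/ (between /r/ and /u/) is unaffected → [d].
/u/ — word-final; rule 1 does not apply here → [u].

[dʒituːdbiːrdu]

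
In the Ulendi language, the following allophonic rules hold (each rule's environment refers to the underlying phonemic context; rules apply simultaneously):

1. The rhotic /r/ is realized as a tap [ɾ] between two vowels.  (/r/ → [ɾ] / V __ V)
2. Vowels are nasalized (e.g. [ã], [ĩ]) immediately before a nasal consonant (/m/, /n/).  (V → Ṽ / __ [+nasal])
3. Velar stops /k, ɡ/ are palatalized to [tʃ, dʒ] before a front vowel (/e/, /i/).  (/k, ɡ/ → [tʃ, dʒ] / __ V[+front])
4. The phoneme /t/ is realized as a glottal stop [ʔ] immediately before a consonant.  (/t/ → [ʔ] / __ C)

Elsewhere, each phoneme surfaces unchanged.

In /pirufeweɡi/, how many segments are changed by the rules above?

Segments that undergo a rule: /r/ → [ɾ] (rule 1); /ɡ/ → [dʒ] (rule 3).
All other segments surface unchanged.

2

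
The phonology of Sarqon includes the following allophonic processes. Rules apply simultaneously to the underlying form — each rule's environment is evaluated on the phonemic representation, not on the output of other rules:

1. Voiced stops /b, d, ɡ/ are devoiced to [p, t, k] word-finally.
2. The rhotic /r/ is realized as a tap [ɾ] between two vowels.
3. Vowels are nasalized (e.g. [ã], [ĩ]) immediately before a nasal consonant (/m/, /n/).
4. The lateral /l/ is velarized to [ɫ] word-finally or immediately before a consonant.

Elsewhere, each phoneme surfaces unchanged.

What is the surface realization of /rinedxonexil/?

/r/ — word-initial; rule 2 does not apply here → [r].
/i/ (between /r/ and /n/) occurs before a nasal consonant → [ĩ] by rule 3.
/n/ (between /i/ and /e/): no rule targets it → [n].
/e/ (between /n/ and /d/) fails the environment for rule 3, so it stays [e].
/d/ — between /e/ and /x/; rule 1 does not apply here → [d].
/x/ (between /d/ and /o/) is unaffected → [x].
/o/ — between /x/ and /n/, before a nasal consonant — surfaces as [õ] (rule 3).
/n/ — not in any rule's target class → [n].
/e/ (between /n/ and /x/) fails the environment for rule 3, so it stays [e].
/x/ (between /e/ and /i/) is unaffected → [x].
/i/ — between /x/ and /l/; rule 3 does not apply here → [i].
/l/ — word-final, word-finally or immediately before a consonant — surfaces as [ɫ] (rule 4).

[rĩnedxõnexiɫ]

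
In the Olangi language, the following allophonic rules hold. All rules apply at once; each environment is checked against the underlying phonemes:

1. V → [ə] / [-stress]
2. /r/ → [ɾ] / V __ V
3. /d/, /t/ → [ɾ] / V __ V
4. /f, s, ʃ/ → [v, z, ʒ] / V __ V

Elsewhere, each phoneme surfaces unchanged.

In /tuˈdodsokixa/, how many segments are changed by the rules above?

Segments that undergo a rule: /u/ → [ə] (rule 1); /d/ → [ɾ] (rule 3); /o/ → [ə] (rule 1); /i/ → [ə] (rule 1); /a/ → [ə] (rule 1).
All other segments surface unchanged.

5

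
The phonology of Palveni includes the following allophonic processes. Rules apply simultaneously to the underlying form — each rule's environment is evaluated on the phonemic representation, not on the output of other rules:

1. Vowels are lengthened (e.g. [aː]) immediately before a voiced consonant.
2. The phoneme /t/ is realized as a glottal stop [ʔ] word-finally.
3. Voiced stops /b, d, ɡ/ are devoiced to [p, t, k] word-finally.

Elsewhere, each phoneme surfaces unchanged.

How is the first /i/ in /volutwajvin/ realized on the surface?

Rule 1 applies to /i/ (between /v/ and /n/: before a voiced consonant) → [iː].

[iː]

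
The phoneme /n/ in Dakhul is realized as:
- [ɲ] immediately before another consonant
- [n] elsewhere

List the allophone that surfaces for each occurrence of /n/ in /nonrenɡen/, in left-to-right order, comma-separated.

Occurrence 1 (position 1): no conditioning environment matches → elsewhere allophone [n].
Occurrence 2 (position 3): immediately before another consonant → [ɲ].
Occurrence 3 (position 6): immediately before another consonant → [ɲ].
Occurrence 4 (position 9): no conditioning environment matches → elsewhere allophone [n].

[n], [ɲ], [ɲ], [n]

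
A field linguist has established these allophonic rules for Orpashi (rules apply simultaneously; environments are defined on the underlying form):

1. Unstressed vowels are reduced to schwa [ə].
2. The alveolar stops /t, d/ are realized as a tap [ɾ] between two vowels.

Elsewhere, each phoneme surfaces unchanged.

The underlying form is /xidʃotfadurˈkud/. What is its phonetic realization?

/x/ stays [x].
/i/ — between /x/ and /d/, in an unstressed syllable — surfaces as [ə] (rule 1).
/d/ (between /i/ and /ʃ/) is in the target of rule 2 but the environment (between two vowels) is not met → [d].
/ʃ/ stays [ʃ].
/o/ meets the environment for rule 1 (in an unstressed syllable) → [ə].
/t/ (between /o/ and /f/) is in the target of rule 2 but the environment (between two vowels) is not met → [t].
/f/ stays [f].
/a/ (between /f/ and /d/): in an unstressed syllable, so rule 1 applies → [ə].
/d/ meets the environment for rule 2 (between two vowels) → [ɾ].
/u/ — between /d/ and /r/, in an unstressed syllable — surfaces as [ə] (rule 1).
/r/ stays [r].
/k/ (between /r/ and /u/): no rule targets it → [k].
/u/ (between /k/ and /d/) fails the environment for rule 1, so it stays [u].
/d/ — word-final; rule 2 does not apply here → [d].

[xədʃətfəɾərˈkud]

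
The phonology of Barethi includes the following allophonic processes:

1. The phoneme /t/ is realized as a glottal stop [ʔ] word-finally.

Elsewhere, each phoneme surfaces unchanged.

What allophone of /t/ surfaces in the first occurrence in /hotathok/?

[t]

/t/ — between /o/ and /a/; rule 1 does not apply here → [t].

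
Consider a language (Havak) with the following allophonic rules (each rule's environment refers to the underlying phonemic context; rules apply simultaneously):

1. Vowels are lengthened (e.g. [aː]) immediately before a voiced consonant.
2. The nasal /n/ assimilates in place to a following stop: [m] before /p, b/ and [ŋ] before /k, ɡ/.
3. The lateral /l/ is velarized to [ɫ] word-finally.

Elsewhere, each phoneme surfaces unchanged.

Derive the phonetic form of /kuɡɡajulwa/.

[kuːɡɡaːjuːlwa]

/u/ (between /k/ and /ɡ/) occurs before a voiced consonant → [uː] by rule 1.
/a/ meets the environment for rule 1 (before a voiced consonant) → [aː].
/u/ (between /j/ and /l/): before a voiced consonant, so rule 1 applies → [uː].
/l/ (between /u/ and /w/) is in the target of rule 3 but the environment (word-finally) is not met → [l].
/a/ (word-final) fails the environment for rule 1, so it stays [a].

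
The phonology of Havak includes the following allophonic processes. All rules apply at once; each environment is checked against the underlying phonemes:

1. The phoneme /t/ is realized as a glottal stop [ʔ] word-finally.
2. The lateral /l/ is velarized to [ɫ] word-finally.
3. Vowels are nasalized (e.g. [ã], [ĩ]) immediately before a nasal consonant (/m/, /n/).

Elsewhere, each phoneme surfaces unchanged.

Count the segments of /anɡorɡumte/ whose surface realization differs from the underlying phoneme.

Segments that undergo a rule: /a/ → [ã] (rule 3); /u/ → [ũ] (rule 3).
All other segments surface unchanged.

2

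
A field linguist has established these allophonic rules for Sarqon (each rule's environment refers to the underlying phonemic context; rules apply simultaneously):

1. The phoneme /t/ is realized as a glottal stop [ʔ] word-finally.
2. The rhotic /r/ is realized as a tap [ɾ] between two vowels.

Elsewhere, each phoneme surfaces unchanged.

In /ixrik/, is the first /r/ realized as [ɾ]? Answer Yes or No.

/r/ (between /x/ and /i/): rule 2 targets it, but not between two vowels → unchanged [r].
The actual realization is [r], not [ɾ].

No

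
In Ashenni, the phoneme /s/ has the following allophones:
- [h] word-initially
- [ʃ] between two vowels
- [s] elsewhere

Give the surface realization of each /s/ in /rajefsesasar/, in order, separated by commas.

Occurrence 1 (position 6): no conditioning environment matches → elsewhere allophone [s].
Occurrence 2 (position 8): between two vowels → [ʃ].
Occurrence 3 (position 10): between two vowels → [ʃ].

[s], [ʃ], [ʃ]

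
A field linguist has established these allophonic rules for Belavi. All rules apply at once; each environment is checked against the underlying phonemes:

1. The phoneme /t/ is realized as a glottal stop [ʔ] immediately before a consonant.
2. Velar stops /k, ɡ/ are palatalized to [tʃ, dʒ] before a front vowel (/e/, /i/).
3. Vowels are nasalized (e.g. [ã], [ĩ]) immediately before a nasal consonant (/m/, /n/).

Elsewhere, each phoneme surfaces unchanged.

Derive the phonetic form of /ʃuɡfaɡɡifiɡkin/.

[ʃuɡfaɡdʒifiɡtʃĩn]

/u/ (between /ʃ/ and /ɡ/) fails the environment for rule 3, so it stays [u].
/ɡ/ (between /u/ and /f/) fails the environment for rule 2, so it stays [ɡ].
/a/ (between /f/ and /ɡ/) fails the environment for rule 3, so it stays [a].
/ɡ/ (between /a/ and /ɡ/) fails the environment for rule 2, so it stays [ɡ].
/ɡ/ — between /ɡ/ and /i/, before a front vowel — surfaces as [dʒ] (rule 2).
/i/ (between /ɡ/ and /f/) fails the environment for rule 3, so it stays [i].
/i/ (between /f/ and /ɡ/) fails the environment for rule 3, so it stays [i].
/ɡ/ — between /i/ and /k/; rule 2 does not apply here → [ɡ].
/k/ (between /ɡ/ and /i/) occurs before a front vowel → [tʃ] by rule 2.
/i/ meets the environment for rule 3 (before a nasal consonant) → [ĩ].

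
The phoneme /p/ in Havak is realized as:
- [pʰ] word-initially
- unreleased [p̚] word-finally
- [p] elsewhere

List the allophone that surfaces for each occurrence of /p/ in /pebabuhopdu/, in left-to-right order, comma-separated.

[pʰ], [p]

Occurrence 1 (position 1): word-initially → [pʰ].
Occurrence 2 (position 9): no conditioning environment matches → elsewhere allophone [p].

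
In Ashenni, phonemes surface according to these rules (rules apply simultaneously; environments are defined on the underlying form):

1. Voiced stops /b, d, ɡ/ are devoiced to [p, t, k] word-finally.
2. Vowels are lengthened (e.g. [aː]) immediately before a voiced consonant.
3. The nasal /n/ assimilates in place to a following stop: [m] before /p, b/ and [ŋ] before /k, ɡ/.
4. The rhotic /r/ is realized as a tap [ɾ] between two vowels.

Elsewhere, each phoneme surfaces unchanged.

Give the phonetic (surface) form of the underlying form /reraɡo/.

[reːɾaːɡo]

/r/ — word-initial; rule 4 does not apply here → [r].
Rule 2 applies to /e/ (between /r/ and /r/: before a voiced consonant) → [eː].
/r/ meets the environment for rule 4 (between two vowels) → [ɾ].
Rule 2 applies to /a/ (between /r/ and /ɡ/: before a voiced consonant) → [aː].
/ɡ/ (between /a/ and /o/) is in the target of rule 1 but the environment (word-finally) is not met → [ɡ].
/o/ — word-final; rule 2 does not apply here → [o].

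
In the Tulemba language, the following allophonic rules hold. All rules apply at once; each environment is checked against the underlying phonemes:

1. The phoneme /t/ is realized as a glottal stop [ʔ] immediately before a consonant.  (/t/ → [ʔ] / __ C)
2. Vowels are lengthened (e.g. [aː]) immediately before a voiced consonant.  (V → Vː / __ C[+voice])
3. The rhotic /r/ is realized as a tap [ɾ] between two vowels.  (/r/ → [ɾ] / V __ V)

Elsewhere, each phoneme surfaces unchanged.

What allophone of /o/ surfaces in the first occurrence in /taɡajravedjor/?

/o/ — between /j/ and /r/, before a voiced consonant — surfaces as [oː] (rule 2).

[oː]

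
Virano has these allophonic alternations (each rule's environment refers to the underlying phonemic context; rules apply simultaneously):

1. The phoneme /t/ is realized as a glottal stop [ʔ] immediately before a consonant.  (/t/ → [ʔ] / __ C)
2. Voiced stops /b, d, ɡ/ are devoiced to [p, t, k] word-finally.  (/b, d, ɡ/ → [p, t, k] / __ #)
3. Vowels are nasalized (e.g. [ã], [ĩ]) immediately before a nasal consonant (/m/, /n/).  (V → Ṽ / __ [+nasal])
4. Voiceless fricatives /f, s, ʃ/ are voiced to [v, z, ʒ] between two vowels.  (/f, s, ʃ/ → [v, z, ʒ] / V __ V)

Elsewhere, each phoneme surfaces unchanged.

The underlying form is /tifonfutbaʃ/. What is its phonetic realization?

/t/ — word-initial; rule 1 does not apply here → [t].
/i/ (between /t/ and /f/) is in the target of rule 3 but the environment (before a nasal consonant) is not met → [i].
/f/ meets the environment for rule 4 (between two vowels) → [v].
/o/ meets the environment for rule 3 (before a nasal consonant) → [õ].
/n/ (between /o/ and /f/) is unaffected → [n].
/f/ (between /n/ and /u/) fails the environment for rule 4, so it stays [f].
/u/ (between /f/ and /t/) fails the environment for rule 3, so it stays [u].
/t/ meets the environment for rule 1 (immediately before a consonant) → [ʔ].
/b/ — between /t/ and /a/; rule 2 does not apply here → [b].
/a/ (between /b/ and /ʃ/): rule 3 targets it, but not before a nasal consonant → unchanged [a].
/ʃ/ (word-final) is in the target of rule 4 but the environment (between two vowels) is not met → [ʃ].

[tivõnfuʔbaʃ]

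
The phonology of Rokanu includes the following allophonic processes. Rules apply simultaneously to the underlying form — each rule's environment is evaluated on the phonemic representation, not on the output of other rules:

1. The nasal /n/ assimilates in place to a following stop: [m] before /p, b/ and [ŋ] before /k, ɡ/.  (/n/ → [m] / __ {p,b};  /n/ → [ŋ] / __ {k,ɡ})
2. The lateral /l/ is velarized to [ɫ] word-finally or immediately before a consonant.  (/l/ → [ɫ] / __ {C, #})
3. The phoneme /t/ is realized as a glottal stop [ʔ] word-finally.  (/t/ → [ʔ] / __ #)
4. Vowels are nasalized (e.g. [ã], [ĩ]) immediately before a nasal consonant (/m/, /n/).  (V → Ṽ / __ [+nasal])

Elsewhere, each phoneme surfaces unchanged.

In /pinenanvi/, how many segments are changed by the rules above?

Segments that undergo a rule: /i/ → [ĩ] (rule 4); /e/ → [ẽ] (rule 4); /a/ → [ã] (rule 4).
All other segments surface unchanged.

3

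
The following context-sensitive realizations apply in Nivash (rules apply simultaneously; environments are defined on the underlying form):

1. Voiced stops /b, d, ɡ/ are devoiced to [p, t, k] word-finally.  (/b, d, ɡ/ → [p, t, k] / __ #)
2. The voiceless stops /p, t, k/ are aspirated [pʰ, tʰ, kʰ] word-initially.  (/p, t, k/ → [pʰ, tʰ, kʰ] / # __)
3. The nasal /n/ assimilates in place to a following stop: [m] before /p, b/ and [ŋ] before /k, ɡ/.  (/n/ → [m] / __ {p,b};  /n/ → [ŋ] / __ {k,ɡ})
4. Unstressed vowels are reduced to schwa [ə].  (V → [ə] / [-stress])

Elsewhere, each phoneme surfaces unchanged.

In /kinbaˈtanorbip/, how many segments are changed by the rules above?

Segments that undergo a rule: /k/ → [kʰ] (rule 2); /i/ → [ə] (rule 4); /n/ → [m] (rule 3); /a/ → [ə] (rule 4); /o/ → [ə] (rule 4); /i/ → [ə] (rule 4).
All other segments surface unchanged.

6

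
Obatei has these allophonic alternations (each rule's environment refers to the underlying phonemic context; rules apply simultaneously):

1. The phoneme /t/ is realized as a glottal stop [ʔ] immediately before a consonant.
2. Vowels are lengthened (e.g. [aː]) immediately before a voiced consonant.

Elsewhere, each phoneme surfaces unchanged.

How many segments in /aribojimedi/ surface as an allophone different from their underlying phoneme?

5

Segments that undergo a rule: /a/ → [aː] (rule 2); /i/ → [iː] (rule 2); /o/ → [oː] (rule 2); /i/ → [iː] (rule 2); /e/ → [eː] (rule 2).
All other segments surface unchanged.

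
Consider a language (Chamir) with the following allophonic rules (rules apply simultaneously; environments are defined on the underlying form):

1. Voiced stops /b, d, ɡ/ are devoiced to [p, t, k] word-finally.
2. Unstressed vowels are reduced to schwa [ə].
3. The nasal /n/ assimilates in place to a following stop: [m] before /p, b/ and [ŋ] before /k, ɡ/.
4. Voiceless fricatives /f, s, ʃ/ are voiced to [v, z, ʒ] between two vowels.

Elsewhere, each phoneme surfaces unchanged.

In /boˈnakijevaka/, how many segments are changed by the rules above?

5

Segments that undergo a rule: /o/ → [ə] (rule 2); /i/ → [ə] (rule 2); /e/ → [ə] (rule 2); /a/ → [ə] (rule 2); /a/ → [ə] (rule 2).
All other segments surface unchanged.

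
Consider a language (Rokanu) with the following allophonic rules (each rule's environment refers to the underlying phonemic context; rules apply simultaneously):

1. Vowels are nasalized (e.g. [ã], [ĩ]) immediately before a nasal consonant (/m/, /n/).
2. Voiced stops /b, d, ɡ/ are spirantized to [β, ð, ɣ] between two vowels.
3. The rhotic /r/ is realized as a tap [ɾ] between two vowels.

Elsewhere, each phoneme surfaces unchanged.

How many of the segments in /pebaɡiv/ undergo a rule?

2

Segments that undergo a rule: /b/ → [β] (rule 2); /ɡ/ → [ɣ] (rule 2).
All other segments surface unchanged.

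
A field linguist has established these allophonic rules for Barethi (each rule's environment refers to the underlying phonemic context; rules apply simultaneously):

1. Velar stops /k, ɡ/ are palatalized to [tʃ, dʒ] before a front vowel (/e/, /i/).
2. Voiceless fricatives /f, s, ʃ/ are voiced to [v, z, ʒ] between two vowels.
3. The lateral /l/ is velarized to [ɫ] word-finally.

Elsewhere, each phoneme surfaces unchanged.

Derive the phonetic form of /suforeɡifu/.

[suvoredʒivu]

/s/ (word-initial): rule 2 targets it, but not between two vowels → unchanged [s].
/f/ (between /u/ and /o/): between two vowels, so rule 2 applies → [v].
Rule 1 applies to /ɡ/ (between /e/ and /i/: before a front vowel) → [dʒ].
Rule 2 applies to /f/ (between /i/ and /u/: between two vowels) → [v].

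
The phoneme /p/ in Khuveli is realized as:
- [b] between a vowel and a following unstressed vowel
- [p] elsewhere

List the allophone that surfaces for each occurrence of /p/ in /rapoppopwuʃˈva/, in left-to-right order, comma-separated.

Occurrence 1 (position 3): between a vowel and a following unstressed vowel → [b].
Occurrence 2 (position 5): no conditioning environment matches → elsewhere allophone [p].
Occurrence 3 (position 6): no conditioning environment matches → elsewhere allophone [p].
Occurrence 4 (position 8): no conditioning environment matches → elsewhere allophone [p].

[b], [p], [p], [p]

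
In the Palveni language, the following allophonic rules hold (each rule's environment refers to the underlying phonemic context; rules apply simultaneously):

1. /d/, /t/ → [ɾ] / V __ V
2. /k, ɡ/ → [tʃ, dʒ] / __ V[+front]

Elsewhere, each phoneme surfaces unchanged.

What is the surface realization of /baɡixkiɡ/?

/ɡ/ (between /a/ and /i/) occurs before a front vowel → [dʒ] by rule 2.
/k/ (between /x/ and /i/) occurs before a front vowel → [tʃ] by rule 2.
/ɡ/ (word-final): rule 2 targets it, but not before a front vowel → unchanged [ɡ].

[badʒixtʃiɡ]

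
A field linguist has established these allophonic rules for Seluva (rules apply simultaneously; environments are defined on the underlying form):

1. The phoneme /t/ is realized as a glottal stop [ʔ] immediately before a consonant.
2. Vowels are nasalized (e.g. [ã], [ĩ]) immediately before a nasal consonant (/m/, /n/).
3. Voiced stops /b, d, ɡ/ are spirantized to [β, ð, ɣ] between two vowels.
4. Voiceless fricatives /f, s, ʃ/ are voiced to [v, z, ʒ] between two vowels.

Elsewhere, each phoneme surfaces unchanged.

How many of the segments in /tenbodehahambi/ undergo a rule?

3

Segments that undergo a rule: /e/ → [ẽ] (rule 2); /d/ → [ð] (rule 3); /a/ → [ã] (rule 2).
All other segments surface unchanged.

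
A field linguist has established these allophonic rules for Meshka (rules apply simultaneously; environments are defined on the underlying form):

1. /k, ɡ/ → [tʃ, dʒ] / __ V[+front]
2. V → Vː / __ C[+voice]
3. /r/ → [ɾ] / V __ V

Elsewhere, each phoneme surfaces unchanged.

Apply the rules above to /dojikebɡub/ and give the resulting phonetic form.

[doːjitʃeːbɡuːb]

/d/ stays [d].
/o/ (between /d/ and /j/): before a voiced consonant, so rule 2 applies → [oː].
/j/ stays [j].
/i/ (between /j/ and /k/) is in the target of rule 2 but the environment (before a voiced consonant) is not met → [i].
Rule 1 applies to /k/ (between /i/ and /e/: before a front vowel) → [tʃ].
/e/ — between /k/ and /b/, before a voiced consonant — surfaces as [eː] (rule 2).
/b/ — not in any rule's target class → [b].
/ɡ/ (between /b/ and /u/) is in the target of rule 1 but the environment (before a front vowel) is not met → [ɡ].
/u/ (between /ɡ/ and /b/): before a voiced consonant, so rule 2 applies → [uː].
/b/ (word-final): no rule targets it → [b].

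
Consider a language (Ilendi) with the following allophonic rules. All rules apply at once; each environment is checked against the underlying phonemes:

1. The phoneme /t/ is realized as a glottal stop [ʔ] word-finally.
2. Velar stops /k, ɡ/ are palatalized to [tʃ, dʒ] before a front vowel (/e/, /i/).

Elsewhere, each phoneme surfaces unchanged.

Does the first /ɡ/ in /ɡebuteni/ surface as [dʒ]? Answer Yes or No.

Yes

/ɡ/ meets the environment for rule 2 (before a front vowel) → [dʒ].
The actual realization is [dʒ], which matches [dʒ].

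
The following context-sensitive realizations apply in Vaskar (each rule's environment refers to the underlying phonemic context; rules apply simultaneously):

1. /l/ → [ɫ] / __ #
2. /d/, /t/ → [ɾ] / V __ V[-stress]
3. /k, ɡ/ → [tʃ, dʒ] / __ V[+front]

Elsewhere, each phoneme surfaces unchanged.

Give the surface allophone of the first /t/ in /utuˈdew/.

[ɾ]

/t/ meets the environment for rule 2 (between a vowel and a following unstressed vowel) → [ɾ].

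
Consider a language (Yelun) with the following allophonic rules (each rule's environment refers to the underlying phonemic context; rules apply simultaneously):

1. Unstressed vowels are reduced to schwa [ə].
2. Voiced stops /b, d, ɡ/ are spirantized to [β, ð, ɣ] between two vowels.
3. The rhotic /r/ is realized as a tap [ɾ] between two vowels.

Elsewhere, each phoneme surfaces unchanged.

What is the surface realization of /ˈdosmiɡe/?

[ˈdosməɣə]

/d/ — word-initial; rule 2 does not apply here → [d].
/o/ (between /d/ and /s/) fails the environment for rule 1, so it stays [o].
/s/ — not in any rule's target class → [s].
/m/ (between /s/ and /i/) is unaffected → [m].
/i/ (between /m/ and /ɡ/): in an unstressed syllable, so rule 1 applies → [ə].
/ɡ/ (between /i/ and /e/): between two vowels, so rule 2 applies → [ɣ].
/e/ (word-final): in an unstressed syllable, so rule 1 applies → [ə].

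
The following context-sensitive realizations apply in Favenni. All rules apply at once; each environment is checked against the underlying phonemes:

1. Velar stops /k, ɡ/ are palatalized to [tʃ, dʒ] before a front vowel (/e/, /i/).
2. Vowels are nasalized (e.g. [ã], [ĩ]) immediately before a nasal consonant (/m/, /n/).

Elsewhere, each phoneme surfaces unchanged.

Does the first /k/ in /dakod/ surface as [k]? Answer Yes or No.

Yes

/k/ — between /a/ and /o/; rule 1 does not apply here → [k].
The actual realization is [k], which matches [k].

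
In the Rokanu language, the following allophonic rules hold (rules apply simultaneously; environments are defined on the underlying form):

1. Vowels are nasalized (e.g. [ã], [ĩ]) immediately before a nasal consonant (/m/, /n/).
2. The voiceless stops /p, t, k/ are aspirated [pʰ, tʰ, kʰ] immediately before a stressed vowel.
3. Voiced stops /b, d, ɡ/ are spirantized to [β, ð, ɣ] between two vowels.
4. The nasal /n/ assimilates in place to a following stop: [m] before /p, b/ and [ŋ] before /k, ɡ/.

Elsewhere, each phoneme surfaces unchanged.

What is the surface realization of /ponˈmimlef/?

[põnˈmĩmlef]

/p/ (word-initial) is in the target of rule 2 but the environment (immediately before a stressed vowel) is not met → [p].
/o/ — between /p/ and /n/, before a nasal consonant — surfaces as [õ] (rule 1).
/n/ — between /o/ and /m/; rule 4 does not apply here → [n].
/i/ meets the environment for rule 1 (before a nasal consonant) → [ĩ].
/e/ (between /l/ and /f/): rule 1 targets it, but not before a nasal consonant → unchanged [e].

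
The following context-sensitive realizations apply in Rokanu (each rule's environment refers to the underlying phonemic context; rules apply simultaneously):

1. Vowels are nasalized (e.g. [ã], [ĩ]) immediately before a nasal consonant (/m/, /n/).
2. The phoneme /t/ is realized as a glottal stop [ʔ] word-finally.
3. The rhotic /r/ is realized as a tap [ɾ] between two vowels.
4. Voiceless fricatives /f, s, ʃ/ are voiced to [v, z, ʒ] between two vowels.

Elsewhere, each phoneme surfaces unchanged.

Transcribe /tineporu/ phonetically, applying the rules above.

[tĩnepoɾu]

/t/ — word-initial; rule 2 does not apply here → [t].
/i/ — between /t/ and /n/, before a nasal consonant — surfaces as [ĩ] (rule 1).
/n/ (between /i/ and /e/) is unaffected → [n].
/e/ — between /n/ and /p/; rule 1 does not apply here → [e].
/p/ — not in any rule's target class → [p].
/o/ (between /p/ and /r/) fails the environment for rule 1, so it stays [o].
/r/ (between /o/ and /u/): between two vowels, so rule 3 applies → [ɾ].
/u/ — word-final; rule 1 does not apply here → [u].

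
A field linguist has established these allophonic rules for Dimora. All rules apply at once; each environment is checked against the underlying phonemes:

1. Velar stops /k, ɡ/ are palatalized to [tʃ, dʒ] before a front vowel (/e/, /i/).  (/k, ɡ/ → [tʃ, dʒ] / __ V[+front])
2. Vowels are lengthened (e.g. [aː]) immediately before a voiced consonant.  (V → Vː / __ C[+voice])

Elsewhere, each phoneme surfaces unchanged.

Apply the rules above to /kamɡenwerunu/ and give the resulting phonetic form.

[kaːmdʒeːnweːruːnu]

/k/ (word-initial): rule 1 targets it, but not before a front vowel → unchanged [k].
/a/ — between /k/ and /m/, before a voiced consonant — surfaces as [aː] (rule 2).
/ɡ/ (between /m/ and /e/) occurs before a front vowel → [dʒ] by rule 1.
/e/ (between /ɡ/ and /n/): before a voiced consonant, so rule 2 applies → [eː].
/e/ — between /w/ and /r/, before a voiced consonant — surfaces as [eː] (rule 2).
/u/ meets the environment for rule 2 (before a voiced consonant) → [uː].
/u/ — word-final; rule 2 does not apply here → [u].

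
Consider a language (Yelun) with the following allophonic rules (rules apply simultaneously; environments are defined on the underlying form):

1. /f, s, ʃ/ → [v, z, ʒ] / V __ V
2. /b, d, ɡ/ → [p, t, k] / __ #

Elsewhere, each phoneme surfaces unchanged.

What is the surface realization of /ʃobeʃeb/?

/ʃ/ (word-initial) is in the target of rule 1 but the environment (between two vowels) is not met → [ʃ].
/b/ (between /o/ and /e/) is in the target of rule 2 but the environment (word-finally) is not met → [b].
/ʃ/ meets the environment for rule 1 (between two vowels) → [ʒ].
/b/ (word-final) occurs word-finally → [p] by rule 2.

[ʃobeʒep]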